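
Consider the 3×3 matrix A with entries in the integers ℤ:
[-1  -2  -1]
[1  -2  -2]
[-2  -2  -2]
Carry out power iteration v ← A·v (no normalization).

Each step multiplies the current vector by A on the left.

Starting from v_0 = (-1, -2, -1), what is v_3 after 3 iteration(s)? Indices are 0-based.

v_0 = (-1, -2, -1).
v_1 = A·v_0 = (6, 5, 8).
v_2 = A·v_1 = (-24, -20, -38).
v_3 = A·v_2 = (102, 92, 164).

v_3 = (102, 92, 164)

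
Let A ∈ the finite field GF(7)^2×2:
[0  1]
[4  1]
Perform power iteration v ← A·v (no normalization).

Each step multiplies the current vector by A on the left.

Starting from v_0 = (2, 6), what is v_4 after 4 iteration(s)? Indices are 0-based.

v_4 = (3, 1)

v_0 = (2, 6).
v_1 = A·v_0 = (6, 0).
v_2 = A·v_1 = (0, 3).
v_3 = A·v_2 = (3, 3).
v_4 = A·v_3 = (3, 1).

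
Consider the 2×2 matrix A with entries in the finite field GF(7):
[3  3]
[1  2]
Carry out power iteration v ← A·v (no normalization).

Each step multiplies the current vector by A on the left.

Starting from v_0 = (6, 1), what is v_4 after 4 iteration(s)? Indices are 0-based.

v_0 = (6, 1).
v_1 = A·v_0 = (0, 1).
v_2 = A·v_1 = (3, 2).
v_3 = A·v_2 = (1, 0).
v_4 = A·v_3 = (3, 1).

v_4 = (3, 1)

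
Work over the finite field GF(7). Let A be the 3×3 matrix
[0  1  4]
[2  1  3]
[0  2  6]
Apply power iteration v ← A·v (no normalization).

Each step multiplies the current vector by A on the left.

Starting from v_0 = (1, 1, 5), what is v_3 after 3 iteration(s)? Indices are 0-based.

v_0 = (1, 1, 5).
v_1 = A·v_0 = (0, 4, 4).
v_2 = A·v_1 = (6, 2, 4).
v_3 = A·v_2 = (4, 5, 0).

v_3 = (4, 5, 0)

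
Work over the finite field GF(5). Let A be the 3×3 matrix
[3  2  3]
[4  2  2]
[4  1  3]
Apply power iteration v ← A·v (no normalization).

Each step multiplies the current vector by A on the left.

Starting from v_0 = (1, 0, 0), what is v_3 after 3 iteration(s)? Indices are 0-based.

v_0 = (1, 0, 0).
v_1 = A·v_0 = (3, 4, 4).
v_2 = A·v_1 = (4, 3, 3).
v_3 = A·v_2 = (2, 3, 3).

v_3 = (2, 3, 3)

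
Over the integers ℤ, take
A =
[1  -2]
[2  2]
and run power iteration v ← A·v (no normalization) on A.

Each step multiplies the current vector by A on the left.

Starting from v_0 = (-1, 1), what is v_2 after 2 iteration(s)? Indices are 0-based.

v_2 = (-3, -6)

v_0 = (-1, 1).
v_1 = A·v_0 = (-3, 0).
v_2 = A·v_1 = (-3, -6).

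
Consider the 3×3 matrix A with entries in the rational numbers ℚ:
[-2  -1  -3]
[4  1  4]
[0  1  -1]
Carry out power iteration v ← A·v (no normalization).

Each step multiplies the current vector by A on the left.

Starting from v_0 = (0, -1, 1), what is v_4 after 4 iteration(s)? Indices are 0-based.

v_4 = (51, -101, 53)

v_0 = (0, -1, 1).
v_1 = A·v_0 = (-2, 3, -2).
v_2 = A·v_1 = (7, -13, 5).
v_3 = A·v_2 = (-16, 35, -18).
v_4 = A·v_3 = (51, -101, 53).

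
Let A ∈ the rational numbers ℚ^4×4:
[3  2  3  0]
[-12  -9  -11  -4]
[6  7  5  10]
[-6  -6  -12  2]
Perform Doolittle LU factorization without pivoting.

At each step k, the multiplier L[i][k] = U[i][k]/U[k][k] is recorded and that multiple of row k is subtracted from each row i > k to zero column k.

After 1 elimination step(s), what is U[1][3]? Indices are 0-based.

U[1][3] = -4

Step 1: pivot at (0,0) is 3.
  row1 ← row1 − (-4)·row0  ⇒  L[1][0]=-4, U row1=(0, -1, 1, -4)
  row2 ← row2 − (2)·row0  ⇒  L[2][0]=2, U row2=(0, 3, -1, 10)
  row3 ← row3 − (-2)·row0  ⇒  L[3][0]=-2, U row3=(0, -2, -6, 2)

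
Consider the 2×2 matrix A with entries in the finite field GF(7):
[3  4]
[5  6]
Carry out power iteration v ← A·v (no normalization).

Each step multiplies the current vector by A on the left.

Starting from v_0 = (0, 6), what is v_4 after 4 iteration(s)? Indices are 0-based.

v_0 = (0, 6).
v_1 = A·v_0 = (3, 1).
v_2 = A·v_1 = (6, 0).
v_3 = A·v_2 = (4, 2).
v_4 = A·v_3 = (6, 4).

v_4 = (6, 4)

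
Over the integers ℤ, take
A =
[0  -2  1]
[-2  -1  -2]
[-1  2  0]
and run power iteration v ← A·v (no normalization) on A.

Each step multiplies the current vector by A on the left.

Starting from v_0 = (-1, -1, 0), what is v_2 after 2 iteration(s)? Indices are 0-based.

v_2 = (-7, -5, 4)

v_0 = (-1, -1, 0).
v_1 = A·v_0 = (2, 3, -1).
v_2 = A·v_1 = (-7, -5, 4).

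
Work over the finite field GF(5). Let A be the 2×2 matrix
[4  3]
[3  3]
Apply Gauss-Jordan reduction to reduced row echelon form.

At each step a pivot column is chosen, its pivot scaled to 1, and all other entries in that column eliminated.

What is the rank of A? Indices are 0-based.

step 1: normalize row 0 (÷4) = (1, 2)
  row 1: subtract 3×row0 = (0, 2)
step 2: normalize row 1 (÷2) = (0, 1)
  row 0: subtract 2×row1 = (1, 0)

rank = 2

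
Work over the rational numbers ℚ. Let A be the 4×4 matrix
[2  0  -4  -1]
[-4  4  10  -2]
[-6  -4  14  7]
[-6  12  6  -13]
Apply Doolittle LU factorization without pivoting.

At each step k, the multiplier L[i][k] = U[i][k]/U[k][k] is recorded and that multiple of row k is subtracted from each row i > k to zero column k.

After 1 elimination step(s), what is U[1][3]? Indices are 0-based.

U[1][3] = -4

k=0: U[0][0]=2
  eliminate (1,0): mult=-2, new row 1: (0, 4, 2, -4); set L[1][0]=-2
  eliminate (2,0): mult=-3, new row 2: (0, -4, 2, 4); set L[2][0]=-3
  eliminate (3,0): mult=-3, new row 3: (0, 12, -6, -16); set L[3][0]=-3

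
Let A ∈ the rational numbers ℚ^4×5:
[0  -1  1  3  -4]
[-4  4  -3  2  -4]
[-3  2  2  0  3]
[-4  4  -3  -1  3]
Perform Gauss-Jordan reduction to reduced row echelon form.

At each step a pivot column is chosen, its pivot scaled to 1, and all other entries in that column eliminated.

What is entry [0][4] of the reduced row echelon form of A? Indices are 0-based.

M[0][4] = -125/39

step 1: exchange rows 0,1
step 1: normalize row 0 (÷-4) = (1, -1, 3/4, -1/2, 1)
  row 2: subtract -3×row0 = (0, -1, 17/4, -3/2, 6)
  row 3: subtract -4×row0 = (0, 0, 0, -3, 7)
step 2: normalize row 1 (÷-1) = (0, 1, -1, -3, 4)
  row 0: subtract -1×row1 = (1, 0, -1/4, -7/2, 5)
  row 2: subtract -1×row1 = (0, 0, 13/4, -9/2, 10)
step 3: normalize row 2 (÷13/4) = (0, 0, 1, -18/13, 40/13)
  row 0: subtract -1/4×row2 = (1, 0, 0, -50/13, 75/13)
  row 1: subtract -1×row2 = (0, 1, 0, -57/13, 92/13)
step 4: normalize row 3 (÷-3) = (0, 0, 0, 1, -7/3)
  row 0: subtract -50/13×row3 = (1, 0, 0, 0, -125/39)
  row 1: subtract -57/13×row3 = (0, 1, 0, 0, -41/13)
  row 2: subtract -18/13×row3 = (0, 0, 1, 0, -2/13)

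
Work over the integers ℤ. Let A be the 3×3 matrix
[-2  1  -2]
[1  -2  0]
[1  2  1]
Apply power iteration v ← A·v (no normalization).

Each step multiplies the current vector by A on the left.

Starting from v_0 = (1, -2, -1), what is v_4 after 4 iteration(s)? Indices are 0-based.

v_4 = (155, -136, 25)

v_0 = (1, -2, -1).
v_1 = A·v_0 = (-2, 5, -4).
v_2 = A·v_1 = (17, -12, 4).
v_3 = A·v_2 = (-54, 41, -3).
v_4 = A·v_3 = (155, -136, 25).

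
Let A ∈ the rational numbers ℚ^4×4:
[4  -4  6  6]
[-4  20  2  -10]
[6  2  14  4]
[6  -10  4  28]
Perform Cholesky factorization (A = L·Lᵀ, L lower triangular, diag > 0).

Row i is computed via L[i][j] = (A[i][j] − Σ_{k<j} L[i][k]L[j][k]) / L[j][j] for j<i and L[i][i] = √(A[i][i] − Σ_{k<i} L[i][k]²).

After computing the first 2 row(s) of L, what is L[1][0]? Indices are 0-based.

Step 1: L[0][0] = √(4) = 2.
  L[1][0] = (-4) / L[0][0] = -2.
Step 2: L[1][1] = √(16) = 4.

L[1][0] = -2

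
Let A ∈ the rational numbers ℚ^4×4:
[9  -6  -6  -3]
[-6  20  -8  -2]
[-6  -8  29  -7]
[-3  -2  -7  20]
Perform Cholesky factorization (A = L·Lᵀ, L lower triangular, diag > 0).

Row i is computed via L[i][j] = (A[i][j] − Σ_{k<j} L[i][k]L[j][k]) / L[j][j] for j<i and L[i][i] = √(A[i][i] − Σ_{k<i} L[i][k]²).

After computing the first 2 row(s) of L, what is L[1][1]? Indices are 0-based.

L[1][1] = 4

Step 1: L[0][0] = √(9) = 3.
  L[1][0] = (-6) / L[0][0] = -2.
Step 2: L[1][1] = √(16) = 4.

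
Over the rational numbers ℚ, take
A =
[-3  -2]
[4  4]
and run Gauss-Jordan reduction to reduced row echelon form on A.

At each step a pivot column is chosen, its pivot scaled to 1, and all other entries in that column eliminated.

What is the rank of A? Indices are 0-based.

[1] R0 /= -3  ⇒  (1, 2/3)
     R1 -= 4·R0  ⇒  (0, 4/3)
[2] R1 /= 4/3  ⇒  (0, 1)
     R0 -= 2/3·R1  ⇒  (1, 0)

rank = 2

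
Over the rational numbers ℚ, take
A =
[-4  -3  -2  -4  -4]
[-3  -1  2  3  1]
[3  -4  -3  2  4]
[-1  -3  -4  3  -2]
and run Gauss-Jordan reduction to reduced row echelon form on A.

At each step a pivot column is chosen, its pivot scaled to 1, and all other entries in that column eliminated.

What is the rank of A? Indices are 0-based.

rank = 4

[1] R0 /= -4  ⇒  (1, 3/4, 1/2, 1, 1)
     R1 -= -3·R0  ⇒  (0, 5/4, 7/2, 6, 4)
     R2 -= 3·R0  ⇒  (0, -25/4, -9/2, -1, 1)
     R3 -= -1·R0  ⇒  (0, -9/4, -7/2, 4, -1)
[2] R1 /= 5/4  ⇒  (0, 1, 14/5, 24/5, 16/5)
     R0 -= 3/4·R1  ⇒  (1, 0, -8/5, -13/5, -7/5)
     R2 -= -25/4·R1  ⇒  (0, 0, 13, 29, 21)
     R3 -= -9/4·R1  ⇒  (0, 0, 14/5, 74/5, 31/5)
[3] R2 /= 13  ⇒  (0, 0, 1, 29/13, 21/13)
     R0 -= -8/5·R2  ⇒  (1, 0, 0, 63/65, 77/65)
     R1 -= 14/5·R2  ⇒  (0, 1, 0, -94/65, -86/65)
     R3 -= 14/5·R2  ⇒  (0, 0, 0, 556/65, 109/65)
[4] R3 /= 556/65  ⇒  (0, 0, 0, 1, 109/556)
     R0 -= 63/65·R3  ⇒  (1, 0, 0, 0, 553/556)
     R1 -= -94/65·R3  ⇒  (0, 1, 0, 0, -289/278)
     R2 -= 29/13·R3  ⇒  (0, 0, 1, 0, 655/556)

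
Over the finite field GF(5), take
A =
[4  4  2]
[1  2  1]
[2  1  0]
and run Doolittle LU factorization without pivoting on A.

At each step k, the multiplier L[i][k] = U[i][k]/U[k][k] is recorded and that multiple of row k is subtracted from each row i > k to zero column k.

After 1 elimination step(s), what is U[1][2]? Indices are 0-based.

U[1][2] = 3

k=0: U[0][0]=4
  eliminate (1,0): mult=4, new row 1: (0, 1, 3); set L[1][0]=4
  eliminate (2,0): mult=3, new row 2: (0, 4, 4); set L[2][0]=3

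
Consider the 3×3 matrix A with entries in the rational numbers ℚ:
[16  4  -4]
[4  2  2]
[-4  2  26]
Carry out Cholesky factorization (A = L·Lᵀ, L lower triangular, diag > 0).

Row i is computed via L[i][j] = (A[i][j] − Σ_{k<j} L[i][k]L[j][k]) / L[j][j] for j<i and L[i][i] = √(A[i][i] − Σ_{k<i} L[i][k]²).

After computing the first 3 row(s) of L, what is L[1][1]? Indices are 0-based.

Step 1: L[0][0] = √(16) = 4.
  L[1][0] = (4) / L[0][0] = 1.
Step 2: L[1][1] = √(1) = 1.
  L[2][0] = (-4) / L[0][0] = -1.
  L[2][1] = (3) / L[1][1] = 3.
Step 3: L[2][2] = √(16) = 4.

L[1][1] = 1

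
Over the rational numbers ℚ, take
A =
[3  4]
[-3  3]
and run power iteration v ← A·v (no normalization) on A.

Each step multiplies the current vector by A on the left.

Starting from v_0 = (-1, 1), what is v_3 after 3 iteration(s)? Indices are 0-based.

v_3 = (141, -36)

v_0 = (-1, 1).
v_1 = A·v_0 = (1, 6).
v_2 = A·v_1 = (27, 15).
v_3 = A·v_2 = (141, -36).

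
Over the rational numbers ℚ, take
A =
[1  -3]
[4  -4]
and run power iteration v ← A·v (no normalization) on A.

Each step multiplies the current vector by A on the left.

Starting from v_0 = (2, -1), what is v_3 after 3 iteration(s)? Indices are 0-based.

v_3 = (53, -12)

v_0 = (2, -1).
v_1 = A·v_0 = (5, 12).
v_2 = A·v_1 = (-31, -28).
v_3 = A·v_2 = (53, -12).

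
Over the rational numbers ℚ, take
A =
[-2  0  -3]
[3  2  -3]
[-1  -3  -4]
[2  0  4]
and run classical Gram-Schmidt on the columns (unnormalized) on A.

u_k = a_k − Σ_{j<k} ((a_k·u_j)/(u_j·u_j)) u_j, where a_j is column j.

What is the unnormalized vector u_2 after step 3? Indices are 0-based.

Step 1: u_0 = a_0 = (-2, 3, -1, 2).
Step 2: u_1 = a_1 − (1/2)·u_0 = (1, 1/2, -5/2, -1).
Step 3: u_2 = a_2 − (1/2)·u_0 − (3/17)·u_1 = (-37/17, -78/17, -52/17, 54/17).

u_2 = (-37/17, -78/17, -52/17, 54/17)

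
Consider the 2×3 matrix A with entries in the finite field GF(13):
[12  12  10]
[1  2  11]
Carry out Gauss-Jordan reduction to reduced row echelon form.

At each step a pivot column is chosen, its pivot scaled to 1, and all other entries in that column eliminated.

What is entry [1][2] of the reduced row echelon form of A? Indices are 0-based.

[1] R0 /= 12  ⇒  (1, 1, 3)
     R1 -= 1·R0  ⇒  (0, 1, 8)
[2] R1 /= 1  ⇒  (0, 1, 8)
     R0 -= 1·R1  ⇒  (1, 0, 8)

M[1][2] = 8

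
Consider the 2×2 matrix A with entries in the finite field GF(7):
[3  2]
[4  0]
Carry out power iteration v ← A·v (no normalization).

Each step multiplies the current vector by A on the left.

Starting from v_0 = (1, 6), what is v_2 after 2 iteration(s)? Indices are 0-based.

v_0 = (1, 6).
v_1 = A·v_0 = (1, 4).
v_2 = A·v_1 = (4, 4).

v_2 = (4, 4)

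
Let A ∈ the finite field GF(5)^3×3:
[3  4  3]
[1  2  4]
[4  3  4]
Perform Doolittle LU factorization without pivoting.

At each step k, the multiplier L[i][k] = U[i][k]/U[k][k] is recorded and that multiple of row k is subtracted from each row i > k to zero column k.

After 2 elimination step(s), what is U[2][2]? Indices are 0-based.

U[2][2] = 3

k=0: U[0][0]=3
  eliminate (1,0): mult=2, new row 1: (0, 4, 3); set L[1][0]=2
  eliminate (2,0): mult=3, new row 2: (0, 1, 0); set L[2][0]=3
k=1: U[1][1]=4
  eliminate (2,1): mult=4, new row 2: (0, 0, 3); set L[2][1]=4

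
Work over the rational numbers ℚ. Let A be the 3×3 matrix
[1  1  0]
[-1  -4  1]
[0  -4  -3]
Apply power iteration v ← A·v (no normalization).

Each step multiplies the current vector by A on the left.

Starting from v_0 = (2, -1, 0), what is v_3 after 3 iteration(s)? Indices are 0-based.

v_0 = (2, -1, 0).
v_1 = A·v_0 = (1, 2, 4).
v_2 = A·v_1 = (3, -5, -20).
v_3 = A·v_2 = (-2, -3, 80).

v_3 = (-2, -3, 80)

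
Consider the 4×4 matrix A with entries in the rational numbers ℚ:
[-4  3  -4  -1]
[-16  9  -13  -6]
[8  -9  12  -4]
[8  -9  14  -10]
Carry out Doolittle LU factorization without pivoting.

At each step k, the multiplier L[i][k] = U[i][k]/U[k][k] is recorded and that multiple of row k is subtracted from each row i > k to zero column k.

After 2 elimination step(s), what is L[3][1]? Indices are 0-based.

Step 1: pivot at (0,0) is -4.
  row1 ← row1 − (4)·row0  ⇒  L[1][0]=4, U row1=(0, -3, 3, -2)
  row2 ← row2 − (-2)·row0  ⇒  L[2][0]=-2, U row2=(0, -3, 4, -6)
  row3 ← row3 − (-2)·row0  ⇒  L[3][0]=-2, U row3=(0, -3, 6, -12)
Step 2: pivot at (1,1) is -3.
  row2 ← row2 − (1)·row1  ⇒  L[2][1]=1, U row2=(0, 0, 1, -4)
  row3 ← row3 − (1)·row1  ⇒  L[3][1]=1, U row3=(0, 0, 3, -10)

L[3][1] = 1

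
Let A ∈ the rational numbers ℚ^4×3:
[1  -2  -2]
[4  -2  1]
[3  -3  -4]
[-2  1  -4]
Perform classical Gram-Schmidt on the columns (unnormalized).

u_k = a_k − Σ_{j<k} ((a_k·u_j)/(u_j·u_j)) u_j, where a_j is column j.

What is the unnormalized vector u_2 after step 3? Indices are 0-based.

u_2 = (16/11, -9/11, -16/11, -34/11)

Step 1: u_0 = a_0 = (1, 4, 3, -2).
Step 2: u_1 = a_1 − (-7/10)·u_0 = (-13/10, 4/5, -9/10, -2/5).
Step 3: u_2 = a_2 − (-1/15)·u_0 − (86/33)·u_1 = (16/11, -9/11, -16/11, -34/11).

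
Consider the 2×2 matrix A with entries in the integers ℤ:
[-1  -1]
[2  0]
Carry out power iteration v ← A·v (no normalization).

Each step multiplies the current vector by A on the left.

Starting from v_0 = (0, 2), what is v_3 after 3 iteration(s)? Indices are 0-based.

v_3 = (2, 4)

v_0 = (0, 2).
v_1 = A·v_0 = (-2, 0).
v_2 = A·v_1 = (2, -4).
v_3 = A·v_2 = (2, 4).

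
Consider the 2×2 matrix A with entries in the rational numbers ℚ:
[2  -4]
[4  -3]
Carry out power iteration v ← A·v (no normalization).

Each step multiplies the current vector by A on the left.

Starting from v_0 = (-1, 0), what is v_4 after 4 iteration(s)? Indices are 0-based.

v_0 = (-1, 0).
v_1 = A·v_0 = (-2, -4).
v_2 = A·v_1 = (12, 4).
v_3 = A·v_2 = (8, 36).
v_4 = A·v_3 = (-128, -76).

v_4 = (-128, -76)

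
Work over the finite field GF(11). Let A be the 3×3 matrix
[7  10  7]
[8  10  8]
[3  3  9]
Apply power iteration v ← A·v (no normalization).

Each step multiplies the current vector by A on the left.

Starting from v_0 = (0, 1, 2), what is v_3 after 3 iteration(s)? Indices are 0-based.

v_0 = (0, 1, 2).
v_1 = A·v_0 = (2, 4, 10).
v_2 = A·v_1 = (3, 4, 9).
v_3 = A·v_2 = (3, 4, 3).

v_3 = (3, 4, 3)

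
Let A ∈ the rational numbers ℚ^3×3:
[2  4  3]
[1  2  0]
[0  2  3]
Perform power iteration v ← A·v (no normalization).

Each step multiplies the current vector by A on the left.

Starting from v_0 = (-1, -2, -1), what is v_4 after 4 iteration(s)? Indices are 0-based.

v_4 = (-1507, -545, -643)

v_0 = (-1, -2, -1).
v_1 = A·v_0 = (-13, -5, -7).
v_2 = A·v_1 = (-67, -23, -31).
v_3 = A·v_2 = (-319, -113, -139).
v_4 = A·v_3 = (-1507, -545, -643).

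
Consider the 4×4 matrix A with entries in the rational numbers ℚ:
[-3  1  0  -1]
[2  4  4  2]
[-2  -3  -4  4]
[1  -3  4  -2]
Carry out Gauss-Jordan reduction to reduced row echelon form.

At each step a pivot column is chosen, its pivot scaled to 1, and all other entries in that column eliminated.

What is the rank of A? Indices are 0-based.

step 1: normalize row 0 (÷-3) = (1, -1/3, 0, 1/3)
  row 1: subtract 2×row0 = (0, 14/3, 4, 4/3)
  row 2: subtract -2×row0 = (0, -11/3, -4, 14/3)
  row 3: subtract 1×row0 = (0, -8/3, 4, -7/3)
step 2: normalize row 1 (÷14/3) = (0, 1, 6/7, 2/7)
  row 0: subtract -1/3×row1 = (1, 0, 2/7, 3/7)
  row 2: subtract -11/3×row1 = (0, 0, -6/7, 40/7)
  row 3: subtract -8/3×row1 = (0, 0, 44/7, -11/7)
step 3: normalize row 2 (÷-6/7) = (0, 0, 1, -20/3)
  row 0: subtract 2/7×row2 = (1, 0, 0, 7/3)
  row 1: subtract 6/7×row2 = (0, 1, 0, 6)
  row 3: subtract 44/7×row2 = (0, 0, 0, 121/3)
step 4: normalize row 3 (÷121/3) = (0, 0, 0, 1)
  row 0: subtract 7/3×row3 = (1, 0, 0, 0)
  row 1: subtract 6×row3 = (0, 1, 0, 0)
  row 2: subtract -20/3×row3 = (0, 0, 1, 0)

rank = 4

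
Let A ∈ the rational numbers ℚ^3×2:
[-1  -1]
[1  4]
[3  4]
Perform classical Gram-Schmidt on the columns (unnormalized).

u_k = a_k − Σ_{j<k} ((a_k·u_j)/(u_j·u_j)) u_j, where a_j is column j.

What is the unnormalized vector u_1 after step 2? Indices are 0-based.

Step 1: u_0 = a_0 = (-1, 1, 3).
Step 2: u_1 = a_1 − (17/11)·u_0 = (6/11, 27/11, -7/11).

u_1 = (6/11, 27/11, -7/11)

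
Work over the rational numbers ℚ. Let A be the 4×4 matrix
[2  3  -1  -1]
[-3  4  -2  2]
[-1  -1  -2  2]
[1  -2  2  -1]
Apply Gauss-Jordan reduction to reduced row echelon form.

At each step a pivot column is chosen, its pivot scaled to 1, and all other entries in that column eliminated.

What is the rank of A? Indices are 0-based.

rank = 4

[1] R0 /= 2  ⇒  (1, 3/2, -1/2, -1/2)
     R1 -= -3·R0  ⇒  (0, 17/2, -7/2, 1/2)
     R2 -= -1·R0  ⇒  (0, 1/2, -5/2, 3/2)
     R3 -= 1·R0  ⇒  (0, -7/2, 5/2, -1/2)
[2] R1 /= 17/2  ⇒  (0, 1, -7/17, 1/17)
     R0 -= 3/2·R1  ⇒  (1, 0, 2/17, -10/17)
     R2 -= 1/2·R1  ⇒  (0, 0, -39/17, 25/17)
     R3 -= -7/2·R1  ⇒  (0, 0, 18/17, -5/17)
[3] R2 /= -39/17  ⇒  (0, 0, 1, -25/39)
     R0 -= 2/17·R2  ⇒  (1, 0, 0, -20/39)
     R1 -= -7/17·R2  ⇒  (0, 1, 0, -8/39)
     R3 -= 18/17·R2  ⇒  (0, 0, 0, 5/13)
[4] R3 /= 5/13  ⇒  (0, 0, 0, 1)
     R0 -= -20/39·R3  ⇒  (1, 0, 0, 0)
     R1 -= -8/39·R3  ⇒  (0, 1, 0, 0)
     R2 -= -25/39·R3  ⇒  (0, 0, 1, 0)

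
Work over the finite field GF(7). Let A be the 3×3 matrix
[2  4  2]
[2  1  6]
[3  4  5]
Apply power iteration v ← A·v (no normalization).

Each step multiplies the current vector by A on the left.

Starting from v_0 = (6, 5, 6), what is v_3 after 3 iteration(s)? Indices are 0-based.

v_3 = (5, 2, 1)

v_0 = (6, 5, 6).
v_1 = A·v_0 = (2, 4, 5).
v_2 = A·v_1 = (2, 3, 5).
v_3 = A·v_2 = (5, 2, 1).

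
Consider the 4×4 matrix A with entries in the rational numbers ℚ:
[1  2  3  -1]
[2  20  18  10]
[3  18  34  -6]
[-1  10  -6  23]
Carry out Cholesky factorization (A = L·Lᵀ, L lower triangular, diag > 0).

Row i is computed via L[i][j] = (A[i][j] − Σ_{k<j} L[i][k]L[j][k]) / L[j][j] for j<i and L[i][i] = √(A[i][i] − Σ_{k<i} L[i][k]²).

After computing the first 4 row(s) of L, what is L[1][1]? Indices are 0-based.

L[1][1] = 4

Step 1: L[0][0] = √(1) = 1.
  L[1][0] = (2) / L[0][0] = 2.
Step 2: L[1][1] = √(16) = 4.
  L[2][0] = (3) / L[0][0] = 3.
  L[2][1] = (12) / L[1][1] = 3.
Step 3: L[2][2] = √(16) = 4.
  L[3][0] = (-1) / L[0][0] = -1.
  L[3][1] = (12) / L[1][1] = 3.
  L[3][2] = (-12) / L[2][2] = -3.
Step 4: L[3][3] = √(4) = 2.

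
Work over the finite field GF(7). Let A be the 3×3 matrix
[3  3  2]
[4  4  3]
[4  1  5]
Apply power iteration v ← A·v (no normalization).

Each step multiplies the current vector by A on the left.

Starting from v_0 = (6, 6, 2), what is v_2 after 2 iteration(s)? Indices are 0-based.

v_0 = (6, 6, 2).
v_1 = A·v_0 = (5, 5, 5).
v_2 = A·v_1 = (5, 6, 1).

v_2 = (5, 6, 1)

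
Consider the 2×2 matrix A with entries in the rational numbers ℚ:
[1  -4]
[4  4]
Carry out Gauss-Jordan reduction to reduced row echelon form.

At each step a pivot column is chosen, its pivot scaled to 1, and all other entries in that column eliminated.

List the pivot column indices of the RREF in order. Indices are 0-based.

pivot(0,0)=1: scale R0 → (1, -4)
  clear (1,0): R1 −= (4)R0 → (0, 20)
pivot(1,1)=20: scale R1 → (0, 1)
  clear (0,1): R0 −= (-4)R1 → (1, 0)

pivot columns: 0, 1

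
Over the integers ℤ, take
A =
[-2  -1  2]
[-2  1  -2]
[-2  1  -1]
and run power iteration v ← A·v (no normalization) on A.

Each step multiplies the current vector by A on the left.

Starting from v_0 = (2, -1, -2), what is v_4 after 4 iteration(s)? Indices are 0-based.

v_0 = (2, -1, -2).
v_1 = A·v_0 = (-7, -1, -3).
v_2 = A·v_1 = (9, 19, 16).
v_3 = A·v_2 = (-5, -31, -15).
v_4 = A·v_3 = (11, 9, -6).

v_4 = (11, 9, -6)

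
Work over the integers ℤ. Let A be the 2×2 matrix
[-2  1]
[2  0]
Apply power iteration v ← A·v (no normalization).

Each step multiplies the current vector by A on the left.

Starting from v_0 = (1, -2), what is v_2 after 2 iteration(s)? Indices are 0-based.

v_2 = (10, -8)

v_0 = (1, -2).
v_1 = A·v_0 = (-4, 2).
v_2 = A·v_1 = (10, -8).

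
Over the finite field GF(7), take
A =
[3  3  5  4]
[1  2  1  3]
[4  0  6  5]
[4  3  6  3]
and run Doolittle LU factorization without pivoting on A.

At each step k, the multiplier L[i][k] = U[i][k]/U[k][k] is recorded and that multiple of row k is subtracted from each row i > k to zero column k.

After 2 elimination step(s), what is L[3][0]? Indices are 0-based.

L[3][0] = 6

[col 0] pivot 3
  R1 -= 5*R0 → (0, 1, 4, 4)  (L[1][0] := 5)
  R2 -= 6*R0 → (0, 3, 4, 2)  (L[2][0] := 6)
  R3 -= 6*R0 → (0, 6, 4, 0)  (L[3][0] := 6)
[col 1] pivot 1
  R2 -= 3*R1 → (0, 0, 6, 4)  (L[2][1] := 3)
  R3 -= 6*R1 → (0, 0, 1, 4)  (L[3][1] := 6)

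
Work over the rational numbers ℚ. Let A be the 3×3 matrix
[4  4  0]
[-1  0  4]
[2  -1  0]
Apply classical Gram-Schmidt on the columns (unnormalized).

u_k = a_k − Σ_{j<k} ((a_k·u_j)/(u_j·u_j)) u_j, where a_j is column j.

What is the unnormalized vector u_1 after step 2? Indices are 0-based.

Step 1: u_0 = a_0 = (4, -1, 2).
Step 2: u_1 = a_1 − (2/3)·u_0 = (4/3, 2/3, -7/3).

u_1 = (4/3, 2/3, -7/3)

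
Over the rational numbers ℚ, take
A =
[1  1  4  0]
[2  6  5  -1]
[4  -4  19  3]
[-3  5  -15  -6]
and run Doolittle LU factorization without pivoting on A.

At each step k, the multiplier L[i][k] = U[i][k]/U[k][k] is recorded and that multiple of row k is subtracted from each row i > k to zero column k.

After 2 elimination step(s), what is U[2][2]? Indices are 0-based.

k=0: U[0][0]=1
  eliminate (1,0): mult=2, new row 1: (0, 4, -3, -1); set L[1][0]=2
  eliminate (2,0): mult=4, new row 2: (0, -8, 3, 3); set L[2][0]=4
  eliminate (3,0): mult=-3, new row 3: (0, 8, -3, -6); set L[3][0]=-3
k=1: U[1][1]=4
  eliminate (2,1): mult=-2, new row 2: (0, 0, -3, 1); set L[2][1]=-2
  eliminate (3,1): mult=2, new row 3: (0, 0, 3, -4); set L[3][1]=2

U[2][2] = -3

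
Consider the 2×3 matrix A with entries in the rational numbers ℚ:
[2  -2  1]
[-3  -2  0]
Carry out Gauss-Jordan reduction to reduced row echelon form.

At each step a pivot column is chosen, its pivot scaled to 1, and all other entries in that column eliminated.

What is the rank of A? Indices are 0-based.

rank = 2

[1] R0 /= 2  ⇒  (1, -1, 1/2)
     R1 -= -3·R0  ⇒  (0, -5, 3/2)
[2] R1 /= -5  ⇒  (0, 1, -3/10)
     R0 -= -1·R1  ⇒  (1, 0, 1/5)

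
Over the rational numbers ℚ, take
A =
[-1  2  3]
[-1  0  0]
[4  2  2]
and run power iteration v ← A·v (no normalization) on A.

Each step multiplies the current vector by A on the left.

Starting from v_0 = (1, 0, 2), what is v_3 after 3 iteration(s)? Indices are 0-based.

v_3 = (75, -17, 126)

v_0 = (1, 0, 2).
v_1 = A·v_0 = (5, -1, 8).
v_2 = A·v_1 = (17, -5, 34).
v_3 = A·v_2 = (75, -17, 126).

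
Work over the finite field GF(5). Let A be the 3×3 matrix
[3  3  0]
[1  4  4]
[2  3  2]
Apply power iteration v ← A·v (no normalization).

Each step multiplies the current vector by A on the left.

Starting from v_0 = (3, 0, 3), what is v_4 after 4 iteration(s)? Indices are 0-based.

v_0 = (3, 0, 3).
v_1 = A·v_0 = (4, 0, 2).
v_2 = A·v_1 = (2, 2, 2).
v_3 = A·v_2 = (2, 3, 4).
v_4 = A·v_3 = (0, 0, 1).

v_4 = (0, 0, 1)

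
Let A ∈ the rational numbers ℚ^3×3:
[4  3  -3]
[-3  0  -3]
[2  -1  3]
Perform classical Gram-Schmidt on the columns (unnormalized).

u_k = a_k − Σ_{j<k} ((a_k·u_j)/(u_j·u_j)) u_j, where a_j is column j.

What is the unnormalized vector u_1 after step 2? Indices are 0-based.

Step 1: u_0 = a_0 = (4, -3, 2).
Step 2: u_1 = a_1 − (10/29)·u_0 = (47/29, 30/29, -49/29).

u_1 = (47/29, 30/29, -49/29)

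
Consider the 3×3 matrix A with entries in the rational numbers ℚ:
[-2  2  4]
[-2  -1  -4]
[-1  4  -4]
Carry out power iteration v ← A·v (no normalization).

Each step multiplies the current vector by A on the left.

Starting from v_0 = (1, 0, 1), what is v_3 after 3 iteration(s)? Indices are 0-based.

v_3 = (92, 74, 148)

v_0 = (1, 0, 1).
v_1 = A·v_0 = (2, -6, -5).
v_2 = A·v_1 = (-36, 22, -6).
v_3 = A·v_2 = (92, 74, 148).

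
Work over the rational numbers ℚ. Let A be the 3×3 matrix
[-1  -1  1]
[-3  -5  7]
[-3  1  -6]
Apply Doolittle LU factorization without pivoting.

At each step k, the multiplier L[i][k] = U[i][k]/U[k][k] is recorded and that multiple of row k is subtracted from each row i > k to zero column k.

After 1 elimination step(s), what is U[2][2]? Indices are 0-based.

k=0: U[0][0]=-1
  eliminate (1,0): mult=3, new row 1: (0, -2, 4); set L[1][0]=3
  eliminate (2,0): mult=3, new row 2: (0, 4, -9); set L[2][0]=3

U[2][2] = -9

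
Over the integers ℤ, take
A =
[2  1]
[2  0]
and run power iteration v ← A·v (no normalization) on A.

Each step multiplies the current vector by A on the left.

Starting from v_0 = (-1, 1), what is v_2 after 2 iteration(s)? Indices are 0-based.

v_2 = (-4, -2)

v_0 = (-1, 1).
v_1 = A·v_0 = (-1, -2).
v_2 = A·v_1 = (-4, -2).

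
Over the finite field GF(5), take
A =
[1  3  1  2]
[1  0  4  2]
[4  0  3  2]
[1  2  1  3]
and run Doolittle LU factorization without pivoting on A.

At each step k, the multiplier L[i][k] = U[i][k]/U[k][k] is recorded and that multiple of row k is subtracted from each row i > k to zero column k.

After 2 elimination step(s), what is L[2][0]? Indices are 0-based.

L[2][0] = 4

Step 1: pivot at (0,0) is 1.
  row1 ← row1 − (1)·row0  ⇒  L[1][0]=1, U row1=(0, 2, 3, 0)
  row2 ← row2 − (4)·row0  ⇒  L[2][0]=4, U row2=(0, 3, 4, 4)
  row3 ← row3 − (1)·row0  ⇒  L[3][0]=1, U row3=(0, 4, 0, 1)
Step 2: pivot at (1,1) is 2.
  row2 ← row2 − (4)·row1  ⇒  L[2][1]=4, U row2=(0, 0, 2, 4)
  row3 ← row3 − (2)·row1  ⇒  L[3][1]=2, U row3=(0, 0, 4, 1)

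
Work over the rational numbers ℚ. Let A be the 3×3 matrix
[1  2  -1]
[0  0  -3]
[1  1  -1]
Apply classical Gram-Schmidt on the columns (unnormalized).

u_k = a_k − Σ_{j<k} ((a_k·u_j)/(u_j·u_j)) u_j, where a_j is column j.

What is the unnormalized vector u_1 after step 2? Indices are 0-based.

Step 1: u_0 = a_0 = (1, 0, 1).
Step 2: u_1 = a_1 − (3/2)·u_0 = (1/2, 0, -1/2).

u_1 = (1/2, 0, -1/2)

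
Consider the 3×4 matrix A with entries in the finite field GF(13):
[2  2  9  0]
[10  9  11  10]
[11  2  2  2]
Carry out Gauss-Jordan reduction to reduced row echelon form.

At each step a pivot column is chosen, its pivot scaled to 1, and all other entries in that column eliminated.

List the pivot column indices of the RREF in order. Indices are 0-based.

[1] R0 /= 2  ⇒  (1, 1, 11, 0)
     R1 -= 10·R0  ⇒  (0, 12, 5, 10)
     R2 -= 11·R0  ⇒  (0, 4, 11, 2)
[2] R1 /= 12  ⇒  (0, 1, 8, 3)
     R0 -= 1·R1  ⇒  (1, 0, 3, 10)
     R2 -= 4·R1  ⇒  (0, 0, 5, 3)
[3] R2 /= 5  ⇒  (0, 0, 1, 11)
     R0 -= 3·R2  ⇒  (1, 0, 0, 3)
     R1 -= 8·R2  ⇒  (0, 1, 0, 6)

pivot columns: 0, 1, 2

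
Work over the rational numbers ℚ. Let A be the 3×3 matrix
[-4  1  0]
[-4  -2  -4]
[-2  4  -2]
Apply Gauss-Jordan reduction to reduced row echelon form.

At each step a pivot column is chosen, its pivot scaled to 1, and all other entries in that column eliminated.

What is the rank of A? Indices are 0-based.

rank = 3

step 1: normalize row 0 (÷-4) = (1, -1/4, 0)
  row 1: subtract -4×row0 = (0, -3, -4)
  row 2: subtract -2×row0 = (0, 7/2, -2)
step 2: normalize row 1 (÷-3) = (0, 1, 4/3)
  row 0: subtract -1/4×row1 = (1, 0, 1/3)
  row 2: subtract 7/2×row1 = (0, 0, -20/3)
step 3: normalize row 2 (÷-20/3) = (0, 0, 1)
  row 0: subtract 1/3×row2 = (1, 0, 0)
  row 1: subtract 4/3×row2 = (0, 1, 0)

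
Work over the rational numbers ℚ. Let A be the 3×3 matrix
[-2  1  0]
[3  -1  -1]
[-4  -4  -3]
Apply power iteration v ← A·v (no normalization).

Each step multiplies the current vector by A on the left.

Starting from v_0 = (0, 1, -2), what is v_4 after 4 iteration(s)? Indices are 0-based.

v_4 = (7, -51, -190)

v_0 = (0, 1, -2).
v_1 = A·v_0 = (1, 1, 2).
v_2 = A·v_1 = (-1, 0, -14).
v_3 = A·v_2 = (2, 11, 46).
v_4 = A·v_3 = (7, -51, -190).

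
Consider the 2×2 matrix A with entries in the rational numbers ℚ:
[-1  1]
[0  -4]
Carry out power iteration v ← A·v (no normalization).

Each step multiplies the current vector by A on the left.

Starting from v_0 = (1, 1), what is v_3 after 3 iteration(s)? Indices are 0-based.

v_3 = (20, -64)

v_0 = (1, 1).
v_1 = A·v_0 = (0, -4).
v_2 = A·v_1 = (-4, 16).
v_3 = A·v_2 = (20, -64).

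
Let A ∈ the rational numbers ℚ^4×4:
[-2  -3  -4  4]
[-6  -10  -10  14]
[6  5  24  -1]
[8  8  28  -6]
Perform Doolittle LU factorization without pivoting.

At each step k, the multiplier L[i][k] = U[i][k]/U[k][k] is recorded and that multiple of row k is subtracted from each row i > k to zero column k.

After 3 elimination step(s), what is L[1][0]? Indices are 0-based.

L[1][0] = 3

Step 1: pivot at (0,0) is -2.
  row1 ← row1 − (3)·row0  ⇒  L[1][0]=3, U row1=(0, -1, 2, 2)
  row2 ← row2 − (-3)·row0  ⇒  L[2][0]=-3, U row2=(0, -4, 12, 11)
  row3 ← row3 − (-4)·row0  ⇒  L[3][0]=-4, U row3=(0, -4, 12, 10)
Step 2: pivot at (1,1) is -1.
  row2 ← row2 − (4)·row1  ⇒  L[2][1]=4, U row2=(0, 0, 4, 3)
  row3 ← row3 − (4)·row1  ⇒  L[3][1]=4, U row3=(0, 0, 4, 2)
Step 3: pivot at (2,2) is 4.
  row3 ← row3 − (1)·row2  ⇒  L[3][2]=1, U row3=(0, 0, 0, -1)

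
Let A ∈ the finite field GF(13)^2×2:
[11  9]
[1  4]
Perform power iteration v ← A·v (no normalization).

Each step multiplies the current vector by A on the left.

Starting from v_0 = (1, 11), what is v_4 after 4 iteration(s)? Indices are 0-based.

v_0 = (1, 11).
v_1 = A·v_0 = (6, 6).
v_2 = A·v_1 = (3, 4).
v_3 = A·v_2 = (4, 6).
v_4 = A·v_3 = (7, 2).

v_4 = (7, 2)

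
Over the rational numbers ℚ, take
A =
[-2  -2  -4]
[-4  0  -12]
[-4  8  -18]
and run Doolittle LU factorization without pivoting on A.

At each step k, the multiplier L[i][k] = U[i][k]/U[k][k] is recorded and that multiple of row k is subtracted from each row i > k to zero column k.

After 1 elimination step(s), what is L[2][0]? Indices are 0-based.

L[2][0] = 2

k=0: U[0][0]=-2
  eliminate (1,0): mult=2, new row 1: (0, 4, -4); set L[1][0]=2
  eliminate (2,0): mult=2, new row 2: (0, 12, -10); set L[2][0]=2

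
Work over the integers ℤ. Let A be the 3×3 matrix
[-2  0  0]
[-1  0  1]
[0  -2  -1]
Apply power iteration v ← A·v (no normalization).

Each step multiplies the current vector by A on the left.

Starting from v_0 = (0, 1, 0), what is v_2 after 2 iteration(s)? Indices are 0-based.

v_0 = (0, 1, 0).
v_1 = A·v_0 = (0, 0, -2).
v_2 = A·v_1 = (0, -2, 2).

v_2 = (0, -2, 2)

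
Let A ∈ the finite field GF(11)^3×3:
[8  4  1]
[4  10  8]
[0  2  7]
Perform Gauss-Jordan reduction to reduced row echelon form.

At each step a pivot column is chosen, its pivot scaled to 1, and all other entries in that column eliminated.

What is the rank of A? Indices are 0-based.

rank = 3

pivot(0,0)=8: scale R0 → (1, 6, 7)
  clear (1,0): R1 −= (4)R0 → (0, 8, 2)
pivot(1,1)=8: scale R1 → (0, 1, 3)
  clear (0,1): R0 −= (6)R1 → (1, 0, 0)
  clear (2,1): R2 −= (2)R1 → (0, 0, 1)
pivot(2,2)=1: scale R2 → (0, 0, 1)
  clear (1,2): R1 −= (3)R2 → (0, 1, 0)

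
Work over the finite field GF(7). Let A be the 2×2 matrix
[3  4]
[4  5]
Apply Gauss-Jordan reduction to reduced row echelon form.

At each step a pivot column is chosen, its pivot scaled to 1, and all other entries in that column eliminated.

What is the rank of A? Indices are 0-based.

pivot(0,0)=3: scale R0 → (1, 6)
  clear (1,0): R1 −= (4)R0 → (0, 2)
pivot(1,1)=2: scale R1 → (0, 1)
  clear (0,1): R0 −= (6)R1 → (1, 0)

rank = 2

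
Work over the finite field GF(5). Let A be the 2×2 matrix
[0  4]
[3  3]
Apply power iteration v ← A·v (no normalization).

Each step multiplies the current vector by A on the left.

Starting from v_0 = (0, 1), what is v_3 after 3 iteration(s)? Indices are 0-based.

v_3 = (4, 4)

v_0 = (0, 1).
v_1 = A·v_0 = (4, 3).
v_2 = A·v_1 = (2, 1).
v_3 = A·v_2 = (4, 4).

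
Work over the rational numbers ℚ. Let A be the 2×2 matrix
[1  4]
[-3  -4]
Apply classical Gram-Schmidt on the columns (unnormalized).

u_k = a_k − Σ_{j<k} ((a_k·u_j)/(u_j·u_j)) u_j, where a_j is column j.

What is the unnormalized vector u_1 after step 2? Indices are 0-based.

u_1 = (12/5, 4/5)

Step 1: u_0 = a_0 = (1, -3).
Step 2: u_1 = a_1 − (8/5)·u_0 = (12/5, 4/5).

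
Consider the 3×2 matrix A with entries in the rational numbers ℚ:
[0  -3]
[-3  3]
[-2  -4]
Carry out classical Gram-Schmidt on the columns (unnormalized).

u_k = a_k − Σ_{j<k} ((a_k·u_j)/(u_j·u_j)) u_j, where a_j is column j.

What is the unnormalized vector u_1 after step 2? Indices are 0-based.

u_1 = (-3, 36/13, -54/13)

Step 1: u_0 = a_0 = (0, -3, -2).
Step 2: u_1 = a_1 − (-1/13)·u_0 = (-3, 36/13, -54/13).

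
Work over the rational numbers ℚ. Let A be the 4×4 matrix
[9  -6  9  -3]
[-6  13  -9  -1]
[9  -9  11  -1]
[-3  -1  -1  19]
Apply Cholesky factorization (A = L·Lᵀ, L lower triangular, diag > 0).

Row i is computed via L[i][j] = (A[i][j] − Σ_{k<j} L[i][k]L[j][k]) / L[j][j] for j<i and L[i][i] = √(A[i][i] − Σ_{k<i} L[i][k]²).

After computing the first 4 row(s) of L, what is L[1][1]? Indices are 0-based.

L[1][1] = 3

Step 1: L[0][0] = √(9) = 3.
  L[1][0] = (-6) / L[0][0] = -2.
Step 2: L[1][1] = √(9) = 3.
  L[2][0] = (9) / L[0][0] = 3.
  L[2][1] = (-3) / L[1][1] = -1.
Step 3: L[2][2] = √(1) = 1.
  L[3][0] = (-3) / L[0][0] = -1.
  L[3][1] = (-3) / L[1][1] = -1.
  L[3][2] = (1) / L[2][2] = 1.
Step 4: L[3][3] = √(16) = 4.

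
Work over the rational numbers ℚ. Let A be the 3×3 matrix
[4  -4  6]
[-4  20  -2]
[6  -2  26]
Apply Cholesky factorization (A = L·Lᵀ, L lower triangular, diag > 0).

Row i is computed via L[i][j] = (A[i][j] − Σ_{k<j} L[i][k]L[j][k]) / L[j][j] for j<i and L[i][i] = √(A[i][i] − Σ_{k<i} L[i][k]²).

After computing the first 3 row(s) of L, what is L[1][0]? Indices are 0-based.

Step 1: L[0][0] = √(4) = 2.
  L[1][0] = (-4) / L[0][0] = -2.
Step 2: L[1][1] = √(16) = 4.
  L[2][0] = (6) / L[0][0] = 3.
  L[2][1] = (4) / L[1][1] = 1.
Step 3: L[2][2] = √(16) = 4.

L[1][0] = -2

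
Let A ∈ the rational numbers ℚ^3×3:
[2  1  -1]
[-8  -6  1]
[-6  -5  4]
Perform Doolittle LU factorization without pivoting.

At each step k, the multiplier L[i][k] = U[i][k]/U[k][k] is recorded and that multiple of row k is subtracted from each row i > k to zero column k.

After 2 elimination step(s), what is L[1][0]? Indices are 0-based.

[col 0] pivot 2
  R1 -= -4*R0 → (0, -2, -3)  (L[1][0] := -4)
  R2 -= -3*R0 → (0, -2, 1)  (L[2][0] := -3)
[col 1] pivot -2
  R2 -= 1*R1 → (0, 0, 4)  (L[2][1] := 1)

L[1][0] = -4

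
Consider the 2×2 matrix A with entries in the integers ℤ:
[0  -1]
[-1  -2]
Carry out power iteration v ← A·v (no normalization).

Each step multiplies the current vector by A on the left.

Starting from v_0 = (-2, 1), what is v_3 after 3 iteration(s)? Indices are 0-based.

v_0 = (-2, 1).
v_1 = A·v_0 = (-1, 0).
v_2 = A·v_1 = (0, 1).
v_3 = A·v_2 = (-1, -2).

v_3 = (-1, -2)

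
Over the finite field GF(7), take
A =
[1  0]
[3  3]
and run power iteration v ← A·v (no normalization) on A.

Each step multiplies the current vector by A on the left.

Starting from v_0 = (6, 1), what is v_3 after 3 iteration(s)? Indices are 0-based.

v_3 = (6, 2)

v_0 = (6, 1).
v_1 = A·v_0 = (6, 0).
v_2 = A·v_1 = (6, 4).
v_3 = A·v_2 = (6, 2).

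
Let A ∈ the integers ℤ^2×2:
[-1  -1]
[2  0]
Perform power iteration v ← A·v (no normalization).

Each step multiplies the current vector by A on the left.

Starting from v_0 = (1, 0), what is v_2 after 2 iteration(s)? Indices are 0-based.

v_2 = (-1, -2)

v_0 = (1, 0).
v_1 = A·v_0 = (-1, 2).
v_2 = A·v_1 = (-1, -2).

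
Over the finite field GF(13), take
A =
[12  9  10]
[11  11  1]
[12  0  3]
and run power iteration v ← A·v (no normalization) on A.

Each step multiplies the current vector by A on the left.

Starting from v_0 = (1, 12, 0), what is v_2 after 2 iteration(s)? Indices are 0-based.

v_0 = (1, 12, 0).
v_1 = A·v_0 = (3, 0, 12).
v_2 = A·v_1 = (0, 6, 7).

v_2 = (0, 6, 7)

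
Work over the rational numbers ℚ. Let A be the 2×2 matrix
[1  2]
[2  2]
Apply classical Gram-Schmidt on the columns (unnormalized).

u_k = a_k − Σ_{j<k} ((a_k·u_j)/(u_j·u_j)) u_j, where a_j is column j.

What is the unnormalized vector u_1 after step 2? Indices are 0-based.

Step 1: u_0 = a_0 = (1, 2).
Step 2: u_1 = a_1 − (6/5)·u_0 = (4/5, -2/5).

u_1 = (4/5, -2/5)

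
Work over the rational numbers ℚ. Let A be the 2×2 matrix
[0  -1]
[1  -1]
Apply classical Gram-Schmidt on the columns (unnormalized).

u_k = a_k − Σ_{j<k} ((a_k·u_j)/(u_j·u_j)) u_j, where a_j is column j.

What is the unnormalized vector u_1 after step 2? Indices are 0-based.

Step 1: u_0 = a_0 = (0, 1).
Step 2: u_1 = a_1 − (-1)·u_0 = (-1, 0).

u_1 = (-1, 0)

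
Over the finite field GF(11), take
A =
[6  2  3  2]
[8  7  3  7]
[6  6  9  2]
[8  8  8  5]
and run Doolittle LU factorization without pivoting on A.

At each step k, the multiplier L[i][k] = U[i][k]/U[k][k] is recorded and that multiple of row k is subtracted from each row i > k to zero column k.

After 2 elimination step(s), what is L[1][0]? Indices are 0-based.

Step 1: pivot at (0,0) is 6.
  row1 ← row1 − (5)·row0  ⇒  L[1][0]=5, U row1=(0, 8, 10, 8)
  row2 ← row2 − (1)·row0  ⇒  L[2][0]=1, U row2=(0, 4, 6, 0)
  row3 ← row3 − (5)·row0  ⇒  L[3][0]=5, U row3=(0, 9, 4, 6)
Step 2: pivot at (1,1) is 8.
  row2 ← row2 − (6)·row1  ⇒  L[2][1]=6, U row2=(0, 0, 1, 7)
  row3 ← row3 − (8)·row1  ⇒  L[3][1]=8, U row3=(0, 0, 1, 8)

L[1][0] = 5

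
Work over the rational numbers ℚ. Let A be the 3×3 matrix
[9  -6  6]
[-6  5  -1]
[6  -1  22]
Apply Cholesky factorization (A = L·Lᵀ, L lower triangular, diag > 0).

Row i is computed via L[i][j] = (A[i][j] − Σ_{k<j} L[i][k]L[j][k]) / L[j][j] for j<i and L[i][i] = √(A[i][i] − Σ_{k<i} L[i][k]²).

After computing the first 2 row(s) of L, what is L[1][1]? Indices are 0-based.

L[1][1] = 1

Step 1: L[0][0] = √(9) = 3.
  L[1][0] = (-6) / L[0][0] = -2.
Step 2: L[1][1] = √(1) = 1.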